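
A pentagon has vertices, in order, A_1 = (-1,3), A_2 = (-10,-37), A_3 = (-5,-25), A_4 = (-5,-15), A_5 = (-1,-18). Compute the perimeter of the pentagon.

90

|A_1A_2| = √((-9)² + (-40)²) = √1681 = 41
|A_2A_3| = √((5)² + (12)²) = √169 = 13
|A_3A_4| = √((0)² + (10)²) = √100 = 10
|A_4A_5| = √((4)² + (-3)²) = √25 = 5
|A_5A_1| = √((0)² + (21)²) = √441 = 21
Perimeter = 41 + 13 + 10 + 5 + 21 = 90.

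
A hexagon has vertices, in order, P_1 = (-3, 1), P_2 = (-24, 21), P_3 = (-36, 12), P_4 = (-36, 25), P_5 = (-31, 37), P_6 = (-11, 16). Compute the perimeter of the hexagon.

116

|P_1P_2| = √((-21)² + (20)²) = √841 = 29
|P_2P_3| = √((-12)² + (-9)²) = √225 = 15
|P_3P_4| = √((0)² + (13)²) = √169 = 13
|P_4P_5| = √((5)² + (12)²) = √169 = 13
|P_5P_6| = √((20)² + (-21)²) = √841 = 29
|P_6P_1| = √((8)² + (-15)²) = √289 = 17
Perimeter = 29 + 15 + 13 + 13 + 29 + 17 = 116.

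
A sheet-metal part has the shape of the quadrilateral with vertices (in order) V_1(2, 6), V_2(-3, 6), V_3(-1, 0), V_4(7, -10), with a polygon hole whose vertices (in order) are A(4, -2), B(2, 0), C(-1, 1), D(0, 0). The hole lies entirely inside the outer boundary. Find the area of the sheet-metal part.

51

Outer boundary:
Σ = (30) + (6) + (10) + (62) = 108
Area = |Σ|/2 = 54.
Hole:
Σ = (4) + (2) + (0) + (0) = 6
Area = |Σ|/2 = 3.
Net area = 54 − 3 = 51.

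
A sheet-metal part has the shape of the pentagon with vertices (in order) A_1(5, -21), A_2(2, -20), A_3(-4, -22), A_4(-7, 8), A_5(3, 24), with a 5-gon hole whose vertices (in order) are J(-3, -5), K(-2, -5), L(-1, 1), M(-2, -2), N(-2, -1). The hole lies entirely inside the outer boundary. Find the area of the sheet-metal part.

368

Outer boundary:
Apply the shoelace (surveyor's) formula: 2A = Σ (x_i·y_{i+1} − x_{i+1}·y_i), indices taken mod 5.
A_1→A_2: (5)(-20) − (2)(-21) = -58
A_2→A_3: (2)(-22) − (-4)(-20) = -124
A_3→A_4: (-4)(8) − (-7)(-22) = -186
A_4→A_5: (-7)(24) − (3)(8) = -192
A_5→A_1: (3)(-21) − (5)(24) = -183
Σ = -743
Area = |Σ|/2 = 371.5.
Hole:
Apply the shoelace formula: 2A = Σ (x_i·y_{i+1} − x_{i+1}·y_i), indices taken mod 5.
Cross-terms: 5, -7, 4, -2, 7  ⇒  Σ = 7
Area = |Σ|/2 = 3.5.
Net area = 371.5 − 3.5 = 368.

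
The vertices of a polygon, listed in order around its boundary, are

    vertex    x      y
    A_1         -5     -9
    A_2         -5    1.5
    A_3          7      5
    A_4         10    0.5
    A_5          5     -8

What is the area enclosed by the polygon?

Σ = (-52.5) + (-35.5) + (-46.5) + (-82.5) + (-85) = -302
Area = |Σ|/2 = 151.

151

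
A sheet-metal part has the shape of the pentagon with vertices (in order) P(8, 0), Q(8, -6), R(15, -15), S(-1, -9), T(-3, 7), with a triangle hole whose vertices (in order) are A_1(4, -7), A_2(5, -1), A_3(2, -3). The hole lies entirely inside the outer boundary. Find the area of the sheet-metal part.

Outer boundary:
Σ = (-48) + (-30) + (-150) + (-34) + (-56) = -318
Area = |Σ|/2 = 159.
Hole:
Apply the surveyor's formula: 2A = Σ (x_i·y_{i+1} − x_{i+1}·y_i), indices taken mod 3.
Σ = (31) + (-13) + (-2) = 16
Area = |Σ|/2 = 8.
Net area = 159 − 8 = 151.

151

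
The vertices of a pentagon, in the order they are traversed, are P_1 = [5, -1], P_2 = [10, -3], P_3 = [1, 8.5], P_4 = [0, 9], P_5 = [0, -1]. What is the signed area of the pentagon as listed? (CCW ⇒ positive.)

48.5

Cross-terms: -5, 88, 9, 0, 5  ⇒  Σ = 97
Signed area = Σ/2 = 48.5 (positive ⇒ counter-clockwise traversal).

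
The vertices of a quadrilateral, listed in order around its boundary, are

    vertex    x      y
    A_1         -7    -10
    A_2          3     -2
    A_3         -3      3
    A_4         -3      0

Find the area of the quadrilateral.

43

Σ = (44) + (3) + (9) + (30) = 86
Area = |Σ|/2 = 43.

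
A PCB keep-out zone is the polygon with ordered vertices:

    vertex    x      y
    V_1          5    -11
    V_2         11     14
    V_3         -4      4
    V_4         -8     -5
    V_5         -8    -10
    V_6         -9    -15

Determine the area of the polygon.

Apply the shoelace formula: 2A = Σ (x_i·y_{i+1} − x_{i+1}·y_i), indices taken mod 6.
Cross-terms: 191, 100, 52, 40, 30, 174  ⇒  Σ = 587
Area = |Σ|/2 = 293.5.

293.5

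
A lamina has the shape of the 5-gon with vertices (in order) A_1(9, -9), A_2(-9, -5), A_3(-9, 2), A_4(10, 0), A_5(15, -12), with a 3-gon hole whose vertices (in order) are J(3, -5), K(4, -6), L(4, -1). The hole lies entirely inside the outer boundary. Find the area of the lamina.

Outer boundary:
Apply the shoelace (surveyor's) formula: 2A = Σ (x_i·y_{i+1} − x_{i+1}·y_i), indices taken mod 5.
Σ = (-126) + (-63) + (-20) + (-120) + (-27) = -356
Area = |Σ|/2 = 178.
Hole:
Apply the surveyor's formula: 2A = Σ (x_i·y_{i+1} − x_{i+1}·y_i), indices taken mod 3.
Cross-terms: 2, 20, -17  ⇒  Σ = 5
Area = |Σ|/2 = 2.5.
Net area = 178 − 2.5 = 175.5.

175.5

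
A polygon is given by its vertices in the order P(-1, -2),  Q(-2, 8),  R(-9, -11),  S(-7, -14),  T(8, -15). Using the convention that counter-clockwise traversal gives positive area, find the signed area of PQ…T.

158.5

P→Q: (-1)(8) − (-2)(-2) = -12
Q→R: (-2)(-11) − (-9)(8) = 94
R→S: (-9)(-14) − (-7)(-11) = 49
S→T: (-7)(-15) − (8)(-14) = 217
T→P: (8)(-2) − (-1)(-15) = -31
Σ = 317
Signed area = Σ/2 = 158.5 (positive ⇒ counter-clockwise traversal).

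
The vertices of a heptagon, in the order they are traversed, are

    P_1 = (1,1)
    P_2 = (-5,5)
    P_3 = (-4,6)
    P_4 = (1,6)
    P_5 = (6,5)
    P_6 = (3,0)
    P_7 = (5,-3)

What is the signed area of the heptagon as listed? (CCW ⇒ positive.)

-38.5

Σ = (10) + (-10) + (-30) + (-31) + (-15) + (-9) + (8) = -77
Signed area = Σ/2 = -38.5 (negative ⇒ clockwise traversal).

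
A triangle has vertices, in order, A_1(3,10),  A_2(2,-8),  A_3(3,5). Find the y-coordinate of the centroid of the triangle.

7/3

Apply the shoelace (surveyor's) formula. First the cross-terms c_i = x_i·y_{i+1} − x_{i+1}·y_i:
  -44, 34, 15  ⇒  2A = 5, A = 2.5.
Then Σ (y_i + y_{i+1})·c_i = 35, so ȳ = 35 / (6·2.5) = 7/3.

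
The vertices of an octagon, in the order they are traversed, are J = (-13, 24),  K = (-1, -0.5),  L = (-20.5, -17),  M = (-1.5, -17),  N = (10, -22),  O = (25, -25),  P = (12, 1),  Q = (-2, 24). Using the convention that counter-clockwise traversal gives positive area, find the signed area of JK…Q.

Σ = (30.5) + (6.75) + (323) + (203) + (300) + (325) + (290) + (264) = 1742.25
Signed area = Σ/2 = 871.125 (positive ⇒ counter-clockwise traversal).

871.125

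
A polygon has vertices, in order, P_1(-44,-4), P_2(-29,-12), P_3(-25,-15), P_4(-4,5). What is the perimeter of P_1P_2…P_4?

92

|P_1P_2| = √((15)² + (-8)²) = √289 = 17
|P_2P_3| = √((4)² + (-3)²) = √25 = 5
|P_3P_4| = √((21)² + (20)²) = √841 = 29
|P_4P_1| = √((-40)² + (-9)²) = √1681 = 41
Perimeter = 17 + 5 + 29 + 41 = 92.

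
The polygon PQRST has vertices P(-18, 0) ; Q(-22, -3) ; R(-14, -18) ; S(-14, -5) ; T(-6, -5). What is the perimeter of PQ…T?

|PQ| = √((-4)² + (-3)²) = √25 = 5
|QR| = √((8)² + (-15)²) = √289 = 17
|RS| = √((0)² + (13)²) = √169 = 13
|ST| = √((8)² + (0)²) = √64 = 8
|TP| = √((-12)² + (5)²) = √169 = 13
Perimeter = 5 + 17 + 13 + 8 + 13 = 56.

56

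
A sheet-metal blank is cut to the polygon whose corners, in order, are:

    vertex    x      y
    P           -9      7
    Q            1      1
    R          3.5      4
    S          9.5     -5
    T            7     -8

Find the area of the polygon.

67.5

Cross-terms: -16, 0.5, -55.5, -41, -23  ⇒  Σ = -135
Area = |Σ|/2 = 67.5.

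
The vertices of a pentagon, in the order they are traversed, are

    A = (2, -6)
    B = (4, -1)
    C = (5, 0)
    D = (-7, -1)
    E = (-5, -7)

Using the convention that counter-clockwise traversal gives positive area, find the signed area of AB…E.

55

Apply the surveyor's formula: 2A = Σ (x_i·y_{i+1} − x_{i+1}·y_i), indices taken mod 5.
Cross-terms: 22, 5, -5, 44, 44  ⇒  Σ = 110
Signed area = Σ/2 = 55 (positive ⇒ counter-clockwise traversal).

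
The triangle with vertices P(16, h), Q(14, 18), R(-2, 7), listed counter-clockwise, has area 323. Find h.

The doubled signed area Σ (x_i y_{i+1} − x_{i+1} y_i) is linear in h.
With h=0 it equals 310; the coefficient of h is -16 (from the two edges through P).
So -16·h + 310 = 2·323 = 646 ⇒ h = -21.

-21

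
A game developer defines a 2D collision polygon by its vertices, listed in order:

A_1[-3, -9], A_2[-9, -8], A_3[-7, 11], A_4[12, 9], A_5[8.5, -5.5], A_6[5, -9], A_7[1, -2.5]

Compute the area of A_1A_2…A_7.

Σ = (-57) + (-155) + (-195) + (-142.5) + (-49) + (-3.5) + (-16.5) = -618.5
Area = |Σ|/2 = 309.25.

309.25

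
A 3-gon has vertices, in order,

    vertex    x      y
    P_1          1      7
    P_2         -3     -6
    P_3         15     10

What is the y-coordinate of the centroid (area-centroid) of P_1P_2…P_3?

Apply the surveyor's formula. First the cross-terms c_i = x_i·y_{i+1} − x_{i+1}·y_i:
  15, 60, 95  ⇒  2A = 170, A = 85.
Then Σ (y_i + y_{i+1})·c_i = 1870, so ȳ = 1870 / (6·85) = 11/3.

11/3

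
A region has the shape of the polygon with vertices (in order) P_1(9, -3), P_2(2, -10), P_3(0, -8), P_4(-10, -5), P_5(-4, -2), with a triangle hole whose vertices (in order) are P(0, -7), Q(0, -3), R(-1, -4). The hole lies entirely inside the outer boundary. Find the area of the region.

73

Outer boundary:
Apply the shoelace (surveyor's) formula: 2A = Σ (x_i·y_{i+1} − x_{i+1}·y_i), indices taken mod 5.
P_1→P_2: (9)(-10) − (2)(-3) = -84
P_2→P_3: (2)(-8) − (0)(-10) = -16
P_3→P_4: (0)(-5) − (-10)(-8) = -80
P_4→P_5: (-10)(-2) − (-4)(-5) = 0
P_5→P_1: (-4)(-3) − (9)(-2) = 30
Σ = -150
Area = |Σ|/2 = 75.
Hole:
Apply the surveyor's formula: 2A = Σ (x_i·y_{i+1} − x_{i+1}·y_i), indices taken mod 3.
Σ = (0) + (-3) + (7) = 4
Area = |Σ|/2 = 2.
Net area = 75 − 2 = 73.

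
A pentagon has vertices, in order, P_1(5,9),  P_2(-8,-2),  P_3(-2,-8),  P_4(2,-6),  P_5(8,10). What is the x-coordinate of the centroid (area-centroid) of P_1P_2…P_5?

Apply the surveyor's formula. First the cross-terms c_i = x_i·y_{i+1} − x_{i+1}·y_i:
  62, 60, 28, 68, 22  ⇒  2A = 240, A = 120.
Then Σ (x_i + x_{i+1})·c_i = 180, so x̄ = 180 / (6·120) = 0.25.

0.25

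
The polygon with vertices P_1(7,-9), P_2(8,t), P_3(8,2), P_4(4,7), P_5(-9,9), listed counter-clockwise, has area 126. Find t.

1

Write out the shoelace sum; only the two edges meeting at P_2 involve t:
2·Area = [(7·t − 8·(-9)) + (8·2 − 8·t)] + 165
       = -1·t + 253 = 252
⇒ t = 1.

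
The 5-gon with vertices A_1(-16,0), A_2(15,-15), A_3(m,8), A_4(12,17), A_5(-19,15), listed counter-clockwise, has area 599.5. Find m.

The doubled signed area Σ (x_i y_{i+1} − x_{i+1} y_i) is linear in m.
With m=0 it equals 1007; the coefficient of m is 32 (from the two edges through A_3).
So 32·m + 1007 = 2·599.5 = 1199 ⇒ m = 6.

6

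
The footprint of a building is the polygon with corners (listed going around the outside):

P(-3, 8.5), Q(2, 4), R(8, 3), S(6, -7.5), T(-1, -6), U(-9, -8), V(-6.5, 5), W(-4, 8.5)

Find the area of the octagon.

181.625

Apply the surveyor's formula: 2A = Σ (x_i·y_{i+1} − x_{i+1}·y_i), indices taken mod 8.
P→Q: (-3)(4) − (2)(8.5) = -29
Q→R: (2)(3) − (8)(4) = -26
R→S: (8)(-7.5) − (6)(3) = -78
S→T: (6)(-6) − (-1)(-7.5) = -43.5
T→U: (-1)(-8) − (-9)(-6) = -46
U→V: (-9)(5) − (-6.5)(-8) = -97
V→W: (-6.5)(8.5) − (-4)(5) = -35.25
W→P: (-4)(8.5) − (-3)(8.5) = -8.5
Σ = -363.25
Area = |Σ|/2 = 181.625.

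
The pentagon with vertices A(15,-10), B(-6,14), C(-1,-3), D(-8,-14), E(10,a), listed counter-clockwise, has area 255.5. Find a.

Write out the shoelace sum; only the two edges meeting at E involve a:
2·Area = [((-8)·a − 10·(-14)) + (10·(-10) − 15·a)] + 172
       = -23·a + 212 = 511
⇒ a = -13.

-13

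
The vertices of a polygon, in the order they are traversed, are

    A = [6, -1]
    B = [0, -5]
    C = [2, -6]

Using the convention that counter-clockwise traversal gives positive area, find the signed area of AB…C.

7

Apply the surveyor's formula: 2A = Σ (x_i·y_{i+1} − x_{i+1}·y_i), indices taken mod 3.
Cross-terms: -30, 10, 34  ⇒  Σ = 14
Signed area = Σ/2 = 7 (positive ⇒ counter-clockwise traversal).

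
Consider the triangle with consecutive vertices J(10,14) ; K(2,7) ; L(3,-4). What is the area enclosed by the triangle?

47.5

Apply Gauss's area formula: 2A = Σ (x_i·y_{i+1} − x_{i+1}·y_i), indices taken mod 3.
J→K: (10)(7) − (2)(14) = 42
K→L: (2)(-4) − (3)(7) = -29
L→J: (3)(14) − (10)(-4) = 82
Σ = 95
Area = |Σ|/2 = 47.5.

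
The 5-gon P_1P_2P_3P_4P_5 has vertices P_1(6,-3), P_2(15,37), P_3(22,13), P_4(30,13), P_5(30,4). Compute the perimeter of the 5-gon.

|P_1P_2| = √((9)² + (40)²) = √1681 = 41
|P_2P_3| = √((7)² + (-24)²) = √625 = 25
|P_3P_4| = √((8)² + (0)²) = √64 = 8
|P_4P_5| = √((0)² + (-9)²) = √81 = 9
|P_5P_1| = √((-24)² + (-7)²) = √625 = 25
Perimeter = 41 + 25 + 8 + 9 + 25 = 108.

108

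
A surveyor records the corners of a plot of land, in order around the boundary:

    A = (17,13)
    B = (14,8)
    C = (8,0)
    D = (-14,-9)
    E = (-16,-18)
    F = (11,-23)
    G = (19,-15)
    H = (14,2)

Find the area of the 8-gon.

580

Σ = (-46) + (-64) + (-72) + (108) + (566) + (272) + (248) + (148) = 1160
Area = |Σ|/2 = 580.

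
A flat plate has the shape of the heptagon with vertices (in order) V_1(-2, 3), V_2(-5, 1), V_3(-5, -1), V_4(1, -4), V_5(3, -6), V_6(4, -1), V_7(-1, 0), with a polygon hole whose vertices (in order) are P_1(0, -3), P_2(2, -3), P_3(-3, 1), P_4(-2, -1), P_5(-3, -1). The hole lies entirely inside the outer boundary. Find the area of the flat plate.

Outer boundary:
Apply the surveyor's formula: 2A = Σ (x_i·y_{i+1} − x_{i+1}·y_i), indices taken mod 7.
Σ = (13) + (10) + (21) + (6) + (21) + (-1) + (-3) = 67
Area = |Σ|/2 = 33.5.
Hole:
Apply the shoelace (surveyor's) formula: 2A = Σ (x_i·y_{i+1} − x_{i+1}·y_i), indices taken mod 5.
P_1→P_2: (0)(-3) − (2)(-3) = 6
P_2→P_3: (2)(1) − (-3)(-3) = -7
P_3→P_4: (-3)(-1) − (-2)(1) = 5
P_4→P_5: (-2)(-1) − (-3)(-1) = -1
P_5→P_1: (-3)(-3) − (0)(-1) = 9
Σ = 12
Area = |Σ|/2 = 6.
Net area = 33.5 − 6 = 27.5.

27.5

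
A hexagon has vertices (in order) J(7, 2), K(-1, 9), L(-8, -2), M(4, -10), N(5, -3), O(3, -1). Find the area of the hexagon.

Σ = (65) + (74) + (88) + (38) + (4) + (13) = 282
Area = |Σ|/2 = 141.

141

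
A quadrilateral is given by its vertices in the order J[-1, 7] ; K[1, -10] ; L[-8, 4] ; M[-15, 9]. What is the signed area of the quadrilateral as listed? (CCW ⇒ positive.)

-90.5

Σ = (3) + (-76) + (-12) + (-96) = -181
Signed area = Σ/2 = -90.5 (negative ⇒ clockwise traversal).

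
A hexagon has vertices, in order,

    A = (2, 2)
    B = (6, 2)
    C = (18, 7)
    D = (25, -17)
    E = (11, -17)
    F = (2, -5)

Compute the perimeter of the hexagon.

|AB| = √((4)² + (0)²) = √16 = 4
|BC| = √((12)² + (5)²) = √169 = 13
|CD| = √((7)² + (-24)²) = √625 = 25
|DE| = √((-14)² + (0)²) = √196 = 14
|EF| = √((-9)² + (12)²) = √225 = 15
|FA| = √((0)² + (7)²) = √49 = 7
Perimeter = 4 + 13 + 25 + 14 + 15 + 7 = 78.

78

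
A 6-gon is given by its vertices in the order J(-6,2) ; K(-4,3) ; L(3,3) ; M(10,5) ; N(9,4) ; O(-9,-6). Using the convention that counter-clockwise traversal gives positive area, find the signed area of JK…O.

-61.5

Apply the shoelace (surveyor's) formula: 2A = Σ (x_i·y_{i+1} − x_{i+1}·y_i), indices taken mod 6.
Σ = (-10) + (-21) + (-15) + (-5) + (-18) + (-54) = -123
Signed area = Σ/2 = -61.5 (negative ⇒ clockwise traversal).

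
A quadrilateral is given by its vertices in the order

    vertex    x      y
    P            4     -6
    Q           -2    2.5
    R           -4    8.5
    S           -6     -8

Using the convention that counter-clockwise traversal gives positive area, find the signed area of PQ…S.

71

Apply Gauss's area formula: 2A = Σ (x_i·y_{i+1} − x_{i+1}·y_i), indices taken mod 4.
Cross-terms: -2, -7, 83, 68  ⇒  Σ = 142
Signed area = Σ/2 = 71 (positive ⇒ counter-clockwise traversal).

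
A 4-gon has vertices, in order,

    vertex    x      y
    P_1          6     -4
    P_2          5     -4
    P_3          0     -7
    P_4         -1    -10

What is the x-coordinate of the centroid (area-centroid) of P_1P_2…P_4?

2

Apply Gauss's area formula. First the cross-terms c_i = x_i·y_{i+1} − x_{i+1}·y_i:
  -4, -35, -7, 64  ⇒  2A = 18, A = 9.
Then Σ (x_i + x_{i+1})·c_i = 108, so x̄ = 108 / (6·9) = 2.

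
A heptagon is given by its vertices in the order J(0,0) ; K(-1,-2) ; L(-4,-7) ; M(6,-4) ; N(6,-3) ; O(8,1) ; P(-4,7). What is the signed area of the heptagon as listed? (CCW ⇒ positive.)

Apply the shoelace (surveyor's) formula: 2A = Σ (x_i·y_{i+1} − x_{i+1}·y_i), indices taken mod 7.
J→K: (0)(-2) − (-1)(0) = 0
K→L: (-1)(-7) − (-4)(-2) = -1
L→M: (-4)(-4) − (6)(-7) = 58
M→N: (6)(-3) − (6)(-4) = 6
N→O: (6)(1) − (8)(-3) = 30
O→P: (8)(7) − (-4)(1) = 60
P→J: (-4)(0) − (0)(7) = 0
Σ = 153
Signed area = Σ/2 = 76.5 (positive ⇒ counter-clockwise traversal).

76.5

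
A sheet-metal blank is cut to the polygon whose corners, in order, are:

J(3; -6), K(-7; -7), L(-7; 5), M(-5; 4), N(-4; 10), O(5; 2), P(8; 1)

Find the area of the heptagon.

152

Σ = (-63) + (-84) + (-3) + (-34) + (-58) + (-11) + (-51) = -304
Area = |Σ|/2 = 152.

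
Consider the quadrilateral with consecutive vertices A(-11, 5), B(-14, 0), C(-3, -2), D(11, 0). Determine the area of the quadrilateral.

87.5

Apply the surveyor's formula: 2A = Σ (x_i·y_{i+1} − x_{i+1}·y_i), indices taken mod 4.
Σ = (70) + (28) + (22) + (55) = 175
Area = |Σ|/2 = 87.5.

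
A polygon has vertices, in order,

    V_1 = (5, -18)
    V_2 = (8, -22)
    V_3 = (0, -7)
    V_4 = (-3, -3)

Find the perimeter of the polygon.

44

|V_1V_2| = √((3)² + (-4)²) = √25 = 5
|V_2V_3| = √((-8)² + (15)²) = √289 = 17
|V_3V_4| = √((-3)² + (4)²) = √25 = 5
|V_4V_1| = √((8)² + (-15)²) = √289 = 17
Perimeter = 5 + 17 + 5 + 17 = 44.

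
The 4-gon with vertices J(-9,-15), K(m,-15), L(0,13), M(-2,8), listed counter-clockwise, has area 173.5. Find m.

The doubled signed area Σ (x_i y_{i+1} − x_{i+1} y_i) is linear in m.
With m=0 it equals 263; the coefficient of m is 28 (from the two edges through K).
So 28·m + 263 = 2·173.5 = 347 ⇒ m = 3.

3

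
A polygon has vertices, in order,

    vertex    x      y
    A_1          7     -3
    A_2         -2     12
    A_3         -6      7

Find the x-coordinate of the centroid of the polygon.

Apply the shoelace (surveyor's) formula. First the cross-terms c_i = x_i·y_{i+1} − x_{i+1}·y_i:
  78, 58, -31  ⇒  2A = 105, A = 52.5.
Then Σ (x_i + x_{i+1})·c_i = -105, so x̄ = -105 / (6·52.5) = -1/3.

-1/3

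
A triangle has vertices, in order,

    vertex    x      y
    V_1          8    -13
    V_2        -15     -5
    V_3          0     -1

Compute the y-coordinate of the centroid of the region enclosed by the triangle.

Apply Gauss's area formula. First the cross-terms c_i = x_i·y_{i+1} − x_{i+1}·y_i:
  -235, 15, 8  ⇒  2A = -212, A = -106.
Then Σ (y_i + y_{i+1})·c_i = 4028, so ȳ = 4028 / (6·(-106)) = -19/3.

-19/3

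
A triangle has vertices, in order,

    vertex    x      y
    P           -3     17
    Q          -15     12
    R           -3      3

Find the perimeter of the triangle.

|PQ| = √((-12)² + (-5)²) = √169 = 13
|QR| = √((12)² + (-9)²) = √225 = 15
|RP| = √((0)² + (14)²) = √196 = 14
Perimeter = 13 + 15 + 14 = 42.

42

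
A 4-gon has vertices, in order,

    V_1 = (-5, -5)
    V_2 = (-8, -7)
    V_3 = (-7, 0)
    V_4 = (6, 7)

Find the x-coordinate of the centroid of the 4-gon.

-61/21

Apply the surveyor's formula. First the cross-terms c_i = x_i·y_{i+1} − x_{i+1}·y_i:
  -5, -49, -49, 5  ⇒  2A = -98, A = -49.
Then Σ (x_i + x_{i+1})·c_i = 854, so x̄ = 854 / (6·(-49)) = -61/21.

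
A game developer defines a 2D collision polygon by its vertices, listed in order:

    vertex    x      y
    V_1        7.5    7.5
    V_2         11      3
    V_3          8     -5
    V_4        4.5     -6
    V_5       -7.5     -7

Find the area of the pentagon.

Apply the surveyor's formula: 2A = Σ (x_i·y_{i+1} − x_{i+1}·y_i), indices taken mod 5.
V_1→V_2: (7.5)(3) − (11)(7.5) = -60
V_2→V_3: (11)(-5) − (8)(3) = -79
V_3→V_4: (8)(-6) − (4.5)(-5) = -25.5
V_4→V_5: (4.5)(-7) − (-7.5)(-6) = -76.5
V_5→V_1: (-7.5)(7.5) − (7.5)(-7) = -3.75
Σ = -244.75
Area = |Σ|/2 = 122.375.

122.375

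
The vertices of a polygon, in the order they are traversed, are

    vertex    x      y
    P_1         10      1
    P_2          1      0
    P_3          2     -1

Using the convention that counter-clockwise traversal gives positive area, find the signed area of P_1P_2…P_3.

Apply Gauss's area formula: 2A = Σ (x_i·y_{i+1} − x_{i+1}·y_i), indices taken mod 3.
Σ = (-1) + (-1) + (12) = 10
Signed area = Σ/2 = 5 (positive ⇒ counter-clockwise traversal).

5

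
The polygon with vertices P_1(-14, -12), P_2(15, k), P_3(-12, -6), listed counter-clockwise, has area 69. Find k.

The doubled signed area Σ (x_i y_{i+1} − x_{i+1} y_i) is linear in k.
With k=0 it equals 150; the coefficient of k is -2 (from the two edges through P_2).
So -2·k + 150 = 2·69 = 138 ⇒ k = 6.

6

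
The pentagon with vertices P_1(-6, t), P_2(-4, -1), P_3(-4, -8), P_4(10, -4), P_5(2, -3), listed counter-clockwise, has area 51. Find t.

Write out the shoelace sum; only the two edges meeting at P_1 involve t:
2·Area = [(2·t − (-6)·(-3)) + ((-6)·(-1) − (-4)·t)] + 102
       = 6·t + 90 = 102
⇒ t = 2.

2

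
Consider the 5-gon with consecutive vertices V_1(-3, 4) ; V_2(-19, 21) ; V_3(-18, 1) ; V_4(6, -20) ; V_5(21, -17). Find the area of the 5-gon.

538.5

Apply Gauss's area formula: 2A = Σ (x_i·y_{i+1} − x_{i+1}·y_i), indices taken mod 5.
Σ = (13) + (359) + (354) + (318) + (33) = 1077
Area = |Σ|/2 = 538.5.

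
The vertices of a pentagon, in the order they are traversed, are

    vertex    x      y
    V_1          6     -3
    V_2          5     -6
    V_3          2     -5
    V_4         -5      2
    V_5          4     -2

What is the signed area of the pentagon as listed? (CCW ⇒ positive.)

-26.5

Apply the shoelace formula: 2A = Σ (x_i·y_{i+1} − x_{i+1}·y_i), indices taken mod 5.
Σ = (-21) + (-13) + (-21) + (2) + (0) = -53
Signed area = Σ/2 = -26.5 (negative ⇒ clockwise traversal).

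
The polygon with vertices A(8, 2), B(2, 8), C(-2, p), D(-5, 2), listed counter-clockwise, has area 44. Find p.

The doubled signed area Σ (x_i y_{i+1} − x_{i+1} y_i) is linear in p.
With p=0 it equals 46; the coefficient of p is 7 (from the two edges through C).
So 7·p + 46 = 2·44 = 88 ⇒ p = 6.

6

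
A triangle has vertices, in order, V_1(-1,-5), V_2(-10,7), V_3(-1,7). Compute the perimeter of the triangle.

|V_1V_2| = √((-9)² + (12)²) = √225 = 15
|V_2V_3| = √((9)² + (0)²) = √81 = 9
|V_3V_1| = √((0)² + (-12)²) = √144 = 12
Perimeter = 15 + 9 + 12 = 36.

36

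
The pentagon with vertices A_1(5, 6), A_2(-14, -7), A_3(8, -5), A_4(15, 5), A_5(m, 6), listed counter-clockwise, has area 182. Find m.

Write out the shoelace sum; only the two edges meeting at A_5 involve m:
2·Area = [(15·6 − m·5) + (m·6 − 5·6)] + 290
       = 1·m + 350 = 364
⇒ m = 14.

14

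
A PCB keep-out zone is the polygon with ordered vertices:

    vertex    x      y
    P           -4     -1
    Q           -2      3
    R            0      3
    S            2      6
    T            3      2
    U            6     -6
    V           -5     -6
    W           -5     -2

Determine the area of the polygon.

Apply Gauss's area formula: 2A = Σ (x_i·y_{i+1} − x_{i+1}·y_i), indices taken mod 8.
Σ = (-14) + (-6) + (-6) + (-14) + (-30) + (-66) + (-20) + (-3) = -159
Area = |Σ|/2 = 79.5.

79.5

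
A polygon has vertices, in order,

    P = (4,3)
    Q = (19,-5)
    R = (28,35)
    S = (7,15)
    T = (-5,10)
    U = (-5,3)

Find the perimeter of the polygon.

|PQ| = √((15)² + (-8)²) = √289 = 17
|QR| = √((9)² + (40)²) = √1681 = 41
|RS| = √((-21)² + (-20)²) = √841 = 29
|ST| = √((-12)² + (-5)²) = √169 = 13
|TU| = √((0)² + (-7)²) = √49 = 7
|UP| = √((9)² + (0)²) = √81 = 9
Perimeter = 17 + 41 + 29 + 13 + 7 + 9 = 116.

116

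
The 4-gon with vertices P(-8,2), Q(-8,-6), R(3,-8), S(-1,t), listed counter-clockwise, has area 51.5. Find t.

-3

Write out the shoelace sum; only the two edges meeting at S involve t:
2·Area = [(3·t − (-1)·(-8)) + ((-1)·2 − (-8)·t)] + 146
       = 11·t + 136 = 103
⇒ t = -3.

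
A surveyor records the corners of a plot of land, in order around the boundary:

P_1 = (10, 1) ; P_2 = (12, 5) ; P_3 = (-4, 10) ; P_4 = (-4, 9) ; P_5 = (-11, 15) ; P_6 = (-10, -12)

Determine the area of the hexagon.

306.5

Σ = (38) + (140) + (4) + (39) + (282) + (110) = 613
Area = |Σ|/2 = 306.5.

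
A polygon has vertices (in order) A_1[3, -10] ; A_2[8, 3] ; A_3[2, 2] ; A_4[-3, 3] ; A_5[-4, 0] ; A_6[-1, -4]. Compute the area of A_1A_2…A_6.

80.5

Σ = (89) + (10) + (12) + (12) + (16) + (22) = 161
Area = |Σ|/2 = 80.5.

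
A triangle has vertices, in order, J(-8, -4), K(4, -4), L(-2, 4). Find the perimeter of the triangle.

32

|JK| = √((12)² + (0)²) = √144 = 12
|KL| = √((-6)² + (8)²) = √100 = 10
|LJ| = √((-6)² + (-8)²) = √100 = 10
Perimeter = 12 + 10 + 10 = 32.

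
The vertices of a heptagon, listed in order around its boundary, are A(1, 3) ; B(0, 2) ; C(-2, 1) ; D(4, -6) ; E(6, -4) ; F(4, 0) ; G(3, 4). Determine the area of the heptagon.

Cross-terms: 2, 4, 8, 20, 16, 16, 5  ⇒  Σ = 71
Area = |Σ|/2 = 35.5.

35.5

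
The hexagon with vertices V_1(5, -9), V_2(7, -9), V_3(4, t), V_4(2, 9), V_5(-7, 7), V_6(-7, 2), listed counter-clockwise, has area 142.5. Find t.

Write out the shoelace sum; only the two edges meeting at V_3 involve t:
2·Area = [(7·t − 4·(-9)) + (4·9 − 2·t)] + 183
       = 5·t + 255 = 285
⇒ t = 6.

6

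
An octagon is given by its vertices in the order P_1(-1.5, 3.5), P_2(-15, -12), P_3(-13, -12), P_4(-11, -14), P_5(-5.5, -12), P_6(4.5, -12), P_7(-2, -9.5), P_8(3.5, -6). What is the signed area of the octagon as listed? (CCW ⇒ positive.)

150.625

Apply the shoelace (surveyor's) formula: 2A = Σ (x_i·y_{i+1} − x_{i+1}·y_i), indices taken mod 8.
Cross-terms: 70.5, 24, 50, 55, 120, -66.75, 45.25, 3.25  ⇒  Σ = 301.25
Signed area = Σ/2 = 150.625 (positive ⇒ counter-clockwise traversal).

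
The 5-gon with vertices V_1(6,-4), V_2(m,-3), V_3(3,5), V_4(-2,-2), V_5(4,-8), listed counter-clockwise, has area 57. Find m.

Write out the shoelace sum; only the two edges meeting at V_2 involve m:
2·Area = [(6·(-3) − m·(-4)) + (m·5 − 3·(-3))] + 60
       = 9·m + 51 = 114
⇒ m = 7.

7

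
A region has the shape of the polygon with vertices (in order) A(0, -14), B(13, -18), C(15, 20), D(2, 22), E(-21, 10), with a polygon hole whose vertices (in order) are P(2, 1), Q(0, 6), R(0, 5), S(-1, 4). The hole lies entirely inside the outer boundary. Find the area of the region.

Outer boundary:
A→B: (0)(-18) − (13)(-14) = 182
B→C: (13)(20) − (15)(-18) = 530
C→D: (15)(22) − (2)(20) = 290
D→E: (2)(10) − (-21)(22) = 482
E→A: (-21)(-14) − (0)(10) = 294
Σ = 1778
Area = |Σ|/2 = 889.
Hole:
Cross-terms: 12, 0, 5, -9  ⇒  Σ = 8
Area = |Σ|/2 = 4.
Net area = 889 − 4 = 885.

885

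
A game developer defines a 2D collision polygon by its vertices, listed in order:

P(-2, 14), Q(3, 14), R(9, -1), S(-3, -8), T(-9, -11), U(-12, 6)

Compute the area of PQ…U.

Apply Gauss's area formula: 2A = Σ (x_i·y_{i+1} − x_{i+1}·y_i), indices taken mod 6.
Cross-terms: -70, -129, -75, -39, -186, -156  ⇒  Σ = -655
Area = |Σ|/2 = 327.5.

327.5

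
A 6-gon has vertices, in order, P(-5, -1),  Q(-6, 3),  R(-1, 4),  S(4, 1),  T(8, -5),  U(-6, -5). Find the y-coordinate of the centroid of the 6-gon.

Apply the surveyor's formula. First the cross-terms c_i = x_i·y_{i+1} − x_{i+1}·y_i:
  -21, -21, -17, -28, -70, -19  ⇒  2A = -176, A = -88.
Then Σ (y_i + y_{i+1})·c_i = 652, so ȳ = 652 / (6·(-88)) = -163/132.

-163/132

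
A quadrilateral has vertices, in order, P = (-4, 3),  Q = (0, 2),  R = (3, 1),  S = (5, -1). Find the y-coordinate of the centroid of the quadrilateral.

12/11

Apply the surveyor's formula. First the cross-terms c_i = x_i·y_{i+1} − x_{i+1}·y_i:
  -8, -6, -8, 11  ⇒  2A = -11, A = -5.5.
Then Σ (y_i + y_{i+1})·c_i = -36, so ȳ = -36 / (6·(-5.5)) = 12/11.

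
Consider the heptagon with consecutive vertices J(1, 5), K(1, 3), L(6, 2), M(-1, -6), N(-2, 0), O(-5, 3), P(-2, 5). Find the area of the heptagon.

52

Apply the shoelace (surveyor's) formula: 2A = Σ (x_i·y_{i+1} − x_{i+1}·y_i), indices taken mod 7.
Σ = (-2) + (-16) + (-34) + (-12) + (-6) + (-19) + (-15) = -104
Area = |Σ|/2 = 52.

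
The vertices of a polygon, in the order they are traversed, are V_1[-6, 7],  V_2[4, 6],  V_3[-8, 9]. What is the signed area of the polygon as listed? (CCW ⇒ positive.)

9

Apply the surveyor's formula: 2A = Σ (x_i·y_{i+1} − x_{i+1}·y_i), indices taken mod 3.
Σ = (-64) + (84) + (-2) = 18
Signed area = Σ/2 = 9 (positive ⇒ counter-clockwise traversal).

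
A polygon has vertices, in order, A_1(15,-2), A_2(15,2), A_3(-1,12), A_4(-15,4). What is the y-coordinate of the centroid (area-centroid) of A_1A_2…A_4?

442/97

Apply the shoelace (surveyor's) formula. First the cross-terms c_i = x_i·y_{i+1} − x_{i+1}·y_i:
  60, 182, 176, -30  ⇒  2A = 388, A = 194.
Then Σ (y_i + y_{i+1})·c_i = 5304, so ȳ = 5304 / (6·194) = 442/97.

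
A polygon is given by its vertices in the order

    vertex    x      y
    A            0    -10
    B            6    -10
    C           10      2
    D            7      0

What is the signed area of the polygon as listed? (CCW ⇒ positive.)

44

Σ = (60) + (112) + (-14) + (-70) = 88
Signed area = Σ/2 = 44 (positive ⇒ counter-clockwise traversal).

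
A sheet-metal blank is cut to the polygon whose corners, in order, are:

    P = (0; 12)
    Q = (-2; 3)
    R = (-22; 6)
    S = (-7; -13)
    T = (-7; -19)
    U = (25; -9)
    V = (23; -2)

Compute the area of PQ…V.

Apply Gauss's area formula: 2A = Σ (x_i·y_{i+1} − x_{i+1}·y_i), indices taken mod 7.
Cross-terms: 24, 54, 328, 42, 538, 157, 276  ⇒  Σ = 1419
Area = |Σ|/2 = 709.5.

709.5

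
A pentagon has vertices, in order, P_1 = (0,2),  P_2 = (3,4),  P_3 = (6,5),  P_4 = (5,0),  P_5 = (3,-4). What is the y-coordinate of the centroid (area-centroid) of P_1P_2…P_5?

29/27

Apply the surveyor's formula. First the cross-terms c_i = x_i·y_{i+1} − x_{i+1}·y_i:
  -6, -9, -25, -20, 6  ⇒  2A = -54, A = -27.
Then Σ (y_i + y_{i+1})·c_i = -174, so ȳ = -174 / (6·(-27)) = 29/27.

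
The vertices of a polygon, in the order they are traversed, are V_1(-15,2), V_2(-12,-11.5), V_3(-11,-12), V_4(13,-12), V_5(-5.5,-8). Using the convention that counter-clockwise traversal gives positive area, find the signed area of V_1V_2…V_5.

100.5

Apply the surveyor's formula: 2A = Σ (x_i·y_{i+1} − x_{i+1}·y_i), indices taken mod 5.
Σ = (196.5) + (17.5) + (288) + (-170) + (-131) = 201
Signed area = Σ/2 = 100.5 (positive ⇒ counter-clockwise traversal).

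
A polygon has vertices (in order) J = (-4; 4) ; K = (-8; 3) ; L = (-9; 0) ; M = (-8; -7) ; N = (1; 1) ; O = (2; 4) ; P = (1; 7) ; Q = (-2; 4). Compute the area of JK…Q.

Apply the shoelace (surveyor's) formula: 2A = Σ (x_i·y_{i+1} − x_{i+1}·y_i), indices taken mod 8.
Σ = (20) + (27) + (63) + (-1) + (2) + (10) + (18) + (8) = 147
Area = |Σ|/2 = 73.5.

73.5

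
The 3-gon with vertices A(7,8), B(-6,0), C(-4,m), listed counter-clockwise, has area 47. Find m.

The doubled signed area Σ (x_i y_{i+1} − x_{i+1} y_i) is linear in m.
With m=0 it equals 16; the coefficient of m is -13 (from the two edges through C).
So -13·m + 16 = 2·47 = 94 ⇒ m = -6.

-6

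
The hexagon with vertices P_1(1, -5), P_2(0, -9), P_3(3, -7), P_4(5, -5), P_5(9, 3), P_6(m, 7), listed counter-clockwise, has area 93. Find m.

-4

The doubled signed area Σ (x_i y_{i+1} − x_{i+1} y_i) is linear in m.
With m=0 it equals 154; the coefficient of m is -8 (from the two edges through P_6).
So -8·m + 154 = 2·93 = 186 ⇒ m = -4.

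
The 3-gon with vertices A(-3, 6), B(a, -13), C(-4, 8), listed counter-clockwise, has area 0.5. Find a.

7

The doubled signed area Σ (x_i y_{i+1} − x_{i+1} y_i) is linear in a.
With a=0 it equals -13; the coefficient of a is 2 (from the two edges through B).
So 2·a + -13 = 2·0.5 = 1 ⇒ a = 7.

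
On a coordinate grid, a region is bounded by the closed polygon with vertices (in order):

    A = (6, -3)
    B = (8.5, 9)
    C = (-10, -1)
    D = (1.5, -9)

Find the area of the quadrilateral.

A→B: (6)(9) − (8.5)(-3) = 79.5
B→C: (8.5)(-1) − (-10)(9) = 81.5
C→D: (-10)(-9) − (1.5)(-1) = 91.5
D→A: (1.5)(-3) − (6)(-9) = 49.5
Σ = 302
Area = |Σ|/2 = 151.

151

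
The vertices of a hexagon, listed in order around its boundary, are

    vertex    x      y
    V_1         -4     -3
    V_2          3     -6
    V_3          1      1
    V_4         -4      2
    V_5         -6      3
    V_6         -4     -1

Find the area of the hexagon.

37

Σ = (33) + (9) + (6) + (0) + (18) + (8) = 74
Area = |Σ|/2 = 37.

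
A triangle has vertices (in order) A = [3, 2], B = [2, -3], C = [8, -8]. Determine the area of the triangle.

Apply the surveyor's formula: 2A = Σ (x_i·y_{i+1} − x_{i+1}·y_i), indices taken mod 3.
A→B: (3)(-3) − (2)(2) = -13
B→C: (2)(-8) − (8)(-3) = 8
C→A: (8)(2) − (3)(-8) = 40
Σ = 35
Area = |Σ|/2 = 17.5.

17.5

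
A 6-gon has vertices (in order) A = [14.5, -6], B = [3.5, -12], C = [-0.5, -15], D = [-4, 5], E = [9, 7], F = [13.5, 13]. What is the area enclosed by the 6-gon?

Apply Gauss's area formula: 2A = Σ (x_i·y_{i+1} − x_{i+1}·y_i), indices taken mod 6.
A→B: (14.5)(-12) − (3.5)(-6) = -153
B→C: (3.5)(-15) − (-0.5)(-12) = -58.5
C→D: (-0.5)(5) − (-4)(-15) = -62.5
D→E: (-4)(7) − (9)(5) = -73
E→F: (9)(13) − (13.5)(7) = 22.5
F→A: (13.5)(-6) − (14.5)(13) = -269.5
Σ = -594
Area = |Σ|/2 = 297.

297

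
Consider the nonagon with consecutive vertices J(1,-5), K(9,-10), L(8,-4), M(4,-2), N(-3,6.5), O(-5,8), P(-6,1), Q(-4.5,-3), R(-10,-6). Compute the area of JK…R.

Apply the shoelace (surveyor's) formula: 2A = Σ (x_i·y_{i+1} − x_{i+1}·y_i), indices taken mod 9.
Cross-terms: 35, 44, 0, 20, 8.5, 43, 22.5, -3, 56  ⇒  Σ = 226
Area = |Σ|/2 = 113.

113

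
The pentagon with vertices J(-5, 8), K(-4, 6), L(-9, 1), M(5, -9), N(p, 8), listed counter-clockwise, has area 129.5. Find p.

Write out the shoelace sum; only the two edges meeting at N involve p:
2·Area = [(5·8 − p·(-9)) + (p·8 − (-5)·8)] + 128
       = 17·p + 208 = 259
⇒ p = 3.

3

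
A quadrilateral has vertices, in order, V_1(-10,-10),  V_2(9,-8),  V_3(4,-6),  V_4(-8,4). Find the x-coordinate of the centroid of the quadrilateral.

-622/177

Apply the surveyor's formula. First the cross-terms c_i = x_i·y_{i+1} − x_{i+1}·y_i:
  170, -22, -32, 120  ⇒  2A = 236, A = 118.
Then Σ (x_i + x_{i+1})·c_i = -2488, so x̄ = -2488 / (6·118) = -622/177.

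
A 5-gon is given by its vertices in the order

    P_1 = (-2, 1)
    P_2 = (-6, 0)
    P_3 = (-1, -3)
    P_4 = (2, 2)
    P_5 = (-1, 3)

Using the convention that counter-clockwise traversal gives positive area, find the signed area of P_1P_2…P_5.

Σ = (6) + (18) + (4) + (8) + (5) = 41
Signed area = Σ/2 = 20.5 (positive ⇒ counter-clockwise traversal).

20.5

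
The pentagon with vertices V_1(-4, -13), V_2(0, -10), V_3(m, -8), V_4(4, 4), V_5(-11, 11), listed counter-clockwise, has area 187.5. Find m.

Write out the shoelace sum; only the two edges meeting at V_3 involve m:
2·Area = [(0·(-8) − m·(-10)) + (m·4 − 4·(-8))] + 315
       = 14·m + 347 = 375
⇒ m = 2.

2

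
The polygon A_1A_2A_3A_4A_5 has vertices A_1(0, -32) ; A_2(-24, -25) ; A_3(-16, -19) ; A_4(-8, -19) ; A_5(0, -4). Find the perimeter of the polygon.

|A_1A_2| = √((-24)² + (7)²) = √625 = 25
|A_2A_3| = √((8)² + (6)²) = √100 = 10
|A_3A_4| = √((8)² + (0)²) = √64 = 8
|A_4A_5| = √((8)² + (15)²) = √289 = 17
|A_5A_1| = √((0)² + (-28)²) = √784 = 28
Perimeter = 25 + 10 + 8 + 17 + 28 = 88.

88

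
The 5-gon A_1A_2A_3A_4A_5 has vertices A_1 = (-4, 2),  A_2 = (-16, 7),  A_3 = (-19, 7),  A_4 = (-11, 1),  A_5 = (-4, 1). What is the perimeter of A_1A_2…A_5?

34

|A_1A_2| = √((-12)² + (5)²) = √169 = 13
|A_2A_3| = √((-3)² + (0)²) = √9 = 3
|A_3A_4| = √((8)² + (-6)²) = √100 = 10
|A_4A_5| = √((7)² + (0)²) = √49 = 7
|A_5A_1| = √((0)² + (1)²) = √1 = 1
Perimeter = 13 + 3 + 10 + 7 + 1 = 34.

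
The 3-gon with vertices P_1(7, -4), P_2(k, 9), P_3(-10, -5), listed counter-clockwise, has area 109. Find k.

10

The doubled signed area Σ (x_i y_{i+1} − x_{i+1} y_i) is linear in k.
With k=0 it equals 228; the coefficient of k is -1 (from the two edges through P_2).
So -1·k + 228 = 2·109 = 218 ⇒ k = 10.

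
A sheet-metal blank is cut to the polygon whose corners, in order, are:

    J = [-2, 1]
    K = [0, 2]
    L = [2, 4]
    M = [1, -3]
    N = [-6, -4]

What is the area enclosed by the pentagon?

27

Cross-terms: -4, -4, -10, -22, -14  ⇒  Σ = -54
Area = |Σ|/2 = 27.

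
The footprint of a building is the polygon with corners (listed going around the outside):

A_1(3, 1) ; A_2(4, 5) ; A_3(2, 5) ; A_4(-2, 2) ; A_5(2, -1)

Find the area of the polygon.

Apply Gauss's area formula: 2A = Σ (x_i·y_{i+1} − x_{i+1}·y_i), indices taken mod 5.
Cross-terms: 11, 10, 14, -2, 5  ⇒  Σ = 38
Area = |Σ|/2 = 19.

19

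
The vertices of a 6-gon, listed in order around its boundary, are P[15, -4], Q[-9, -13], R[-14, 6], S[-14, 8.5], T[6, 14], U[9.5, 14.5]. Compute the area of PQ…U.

Apply the shoelace (surveyor's) formula: 2A = Σ (x_i·y_{i+1} − x_{i+1}·y_i), indices taken mod 6.
Cross-terms: -231, -236, -35, -247, -46, -255.5  ⇒  Σ = -1050.5
Area = |Σ|/2 = 525.25.

525.25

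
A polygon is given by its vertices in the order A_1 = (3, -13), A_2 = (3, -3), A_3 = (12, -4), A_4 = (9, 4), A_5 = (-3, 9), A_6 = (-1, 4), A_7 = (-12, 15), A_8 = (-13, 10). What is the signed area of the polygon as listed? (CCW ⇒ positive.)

Σ = (30) + (24) + (84) + (93) + (-3) + (33) + (75) + (139) = 475
Signed area = Σ/2 = 237.5 (positive ⇒ counter-clockwise traversal).

237.5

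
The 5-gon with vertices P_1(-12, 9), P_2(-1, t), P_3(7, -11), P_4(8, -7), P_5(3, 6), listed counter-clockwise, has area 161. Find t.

The doubled signed area Σ (x_i y_{i+1} − x_{i+1} y_i) is linear in t.
With t=0 it equals 227; the coefficient of t is -19 (from the two edges through P_2).
So -19·t + 227 = 2·161 = 322 ⇒ t = -5.

-5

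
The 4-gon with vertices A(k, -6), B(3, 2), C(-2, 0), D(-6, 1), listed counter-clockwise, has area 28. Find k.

The doubled signed area Σ (x_i y_{i+1} − x_{i+1} y_i) is linear in k.
With k=0 it equals 56; the coefficient of k is 1 (from the two edges through A).
So 1·k + 56 = 2·28 = 56 ⇒ k = 0.

0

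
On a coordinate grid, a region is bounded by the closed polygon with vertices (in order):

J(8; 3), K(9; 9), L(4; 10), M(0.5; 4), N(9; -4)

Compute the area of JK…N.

65.5

Cross-terms: 45, 54, 11, -38, 59  ⇒  Σ = 131
Area = |Σ|/2 = 65.5.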